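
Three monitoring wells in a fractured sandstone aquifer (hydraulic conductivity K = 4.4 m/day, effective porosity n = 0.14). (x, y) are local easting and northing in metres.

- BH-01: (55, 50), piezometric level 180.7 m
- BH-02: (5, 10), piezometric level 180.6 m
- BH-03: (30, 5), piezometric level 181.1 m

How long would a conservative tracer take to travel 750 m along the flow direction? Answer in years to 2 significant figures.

Differences from BH-01: to BH-02 (Δx, Δy, Δh) = (-50, -40, -0.1); to BH-03 = (-25, -45, +0.4).
Determinant of the coordinate differences = (-50)·(-45) − (-25)·(-40) = 1250.
∂h/∂x = [(-0.1)·(-45) − (+0.4)·(-40)] / 1250 = +0.01640
∂h/∂y = [(-50)·(+0.4) − (-25)·(-0.1)] / 1250 = -0.01800
|∇h| = √(0.01640² + -0.01800²) = 0.02435
Seepage velocity v = K·i/n = 4.4 × 0.02435 / 0.14 = 0.7653 m/day.
t = 750 / 0.7653 = 980 days = 2.68 years.

2.7 years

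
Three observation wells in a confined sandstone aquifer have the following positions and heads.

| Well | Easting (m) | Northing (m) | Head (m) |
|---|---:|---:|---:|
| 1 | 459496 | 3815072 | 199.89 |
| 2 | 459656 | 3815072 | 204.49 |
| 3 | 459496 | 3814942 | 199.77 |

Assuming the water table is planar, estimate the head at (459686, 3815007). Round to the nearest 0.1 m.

∂h/∂x = (204.49 − 199.89) / (459656 − 459496) = +0.02875
∂h/∂y = (199.77 − 199.89) / (3814942 − 3815072) = +0.0009231
h(459686, 3815007) = 199.89 + (+0.02875)·(190) + (+0.0009231)·(-65) = 199.89 +5.463 -0.060 = 205.292 m.

205.3 m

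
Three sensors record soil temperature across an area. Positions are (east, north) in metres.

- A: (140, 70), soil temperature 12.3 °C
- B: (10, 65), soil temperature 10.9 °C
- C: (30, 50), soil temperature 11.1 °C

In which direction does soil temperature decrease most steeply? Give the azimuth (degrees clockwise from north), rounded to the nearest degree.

Three-point gradient (reference A): Δ to B = (-130, -5, -1.4), Δ to C = (-110, -20, -1.2).
∂T/∂x = +0.01073, ∂T/∂y = +0.0009756 (det = 2050).
Steepest decrease is along −∇f: components (-0.01073 E, -0.0009756 N).
Azimuth = atan2(-0.01073, -0.0009756) = 264.8° ≈ 265°.

265°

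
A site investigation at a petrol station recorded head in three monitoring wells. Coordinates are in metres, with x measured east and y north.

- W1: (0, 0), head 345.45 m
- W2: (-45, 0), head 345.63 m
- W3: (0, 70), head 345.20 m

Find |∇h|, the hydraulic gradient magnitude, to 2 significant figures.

∂h/∂x = (345.63 − 345.45) / (-45 − 0) = -0.004000
∂h/∂y = (345.20 − 345.45) / (70 − 0) = -0.003571
|∇h| = √(-0.004000² + -0.003571²) = 0.005362

0.0054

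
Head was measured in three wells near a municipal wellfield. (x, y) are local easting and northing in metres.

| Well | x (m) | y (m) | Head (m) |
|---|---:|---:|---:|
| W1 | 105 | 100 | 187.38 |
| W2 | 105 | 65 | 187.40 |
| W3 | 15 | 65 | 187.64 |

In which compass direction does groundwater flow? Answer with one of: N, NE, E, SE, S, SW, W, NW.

Differences from W1: to W2 (Δx, Δy, Δh) = (0, -35, +0.02); to W3 = (-90, -35, +0.26).
Determinant of the coordinate differences = 0·(-35) − (-90)·(-35) = -3150.
∂h/∂x = [(+0.02)·(-35) − (+0.26)·(-35)] / -3150 = -0.002667
∂h/∂y = [0·(+0.26) − (-90)·(+0.02)] / -3150 = -0.0005714
Flow = −∇h = (+0.002667 east, +0.0005714 north), which points east.

E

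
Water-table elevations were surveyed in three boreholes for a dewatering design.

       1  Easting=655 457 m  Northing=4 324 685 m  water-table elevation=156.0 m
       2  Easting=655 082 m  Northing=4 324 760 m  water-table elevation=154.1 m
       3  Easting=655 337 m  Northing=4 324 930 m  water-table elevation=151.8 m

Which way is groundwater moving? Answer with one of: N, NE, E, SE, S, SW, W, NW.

Taking 1 as reference: 2−1 = (-375, 75, -1.9); 3−1 = (-120, 245, -4.2).
Solve a·Δx + b·Δy = Δh: det = (-375)·245 − (-120)·75 = -82875.
∂h/∂x = [(-1.9)·245 − (-4.2)·75] / -82875 = +0.001816
∂h/∂y = [(-375)·(-4.2) − (-120)·(-1.9)] / -82875 = -0.01625
Flow = −∇h = (-0.001816 east, +0.01625 north), which points north.

N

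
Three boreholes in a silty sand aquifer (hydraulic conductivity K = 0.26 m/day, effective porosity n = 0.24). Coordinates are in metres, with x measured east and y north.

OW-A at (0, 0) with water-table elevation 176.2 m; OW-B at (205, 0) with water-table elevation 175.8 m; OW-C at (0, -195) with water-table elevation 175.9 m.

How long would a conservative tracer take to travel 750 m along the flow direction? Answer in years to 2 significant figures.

760 years

∂h/∂x = (175.8 − 176.2) / (205 − 0) = -0.001951
∂h/∂y = (175.9 − 176.2) / (-195 − 0) = +0.001538
|∇h| = √(-0.001951² + 0.001538²) = 0.002484
Seepage velocity v = K·i/n = 0.26 × 0.002484 / 0.24 = 0.002691 m/day.
t = 750 / 0.002691 = 2.787e+05 days = 763 years.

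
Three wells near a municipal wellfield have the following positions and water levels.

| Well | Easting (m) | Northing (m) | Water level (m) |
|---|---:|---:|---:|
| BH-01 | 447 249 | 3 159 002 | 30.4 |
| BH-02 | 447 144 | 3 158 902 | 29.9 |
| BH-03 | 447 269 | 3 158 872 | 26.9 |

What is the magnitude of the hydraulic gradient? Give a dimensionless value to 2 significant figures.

0.030

Taking BH-01 as reference: BH-02−BH-01 = (-105, -100, -0.5); BH-03−BH-01 = (20, -130, -3.5).
Solve a·Δx + b·Δy = Δh: det = (-105)·(-130) − 20·(-100) = 15650.
∂h/∂x = [(-0.5)·(-130) − (-3.5)·(-100)] / 15650 = -0.01821
∂h/∂y = [(-105)·(-3.5) − 20·(-0.5)] / 15650 = +0.02412
|∇h| = √(-0.01821² + 0.02412²) = 0.03022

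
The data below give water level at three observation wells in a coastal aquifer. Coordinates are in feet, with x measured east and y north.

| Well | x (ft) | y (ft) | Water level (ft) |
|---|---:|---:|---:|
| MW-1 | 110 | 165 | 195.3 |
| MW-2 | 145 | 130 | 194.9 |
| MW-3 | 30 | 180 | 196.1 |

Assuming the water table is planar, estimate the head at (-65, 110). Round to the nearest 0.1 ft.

With h = a·x + b·y + c and MW-1 as origin, the differences give:
  35·a + (-35)·b = -0.4
  (-80)·a + 15·b = +0.8
Eliminate b (×15 and ×(-35), subtract): -2275·a = 22.00 → a = ∂h/∂x = -0.009670
Back-substitute: b = ∂h/∂y = +0.001758.
h(-65, 110) = 195.3 + (-0.009670)·(-175) + (+0.001758)·(-55) = 195.3 +1.692 -0.097 = 196.896 ft.

196.9 ft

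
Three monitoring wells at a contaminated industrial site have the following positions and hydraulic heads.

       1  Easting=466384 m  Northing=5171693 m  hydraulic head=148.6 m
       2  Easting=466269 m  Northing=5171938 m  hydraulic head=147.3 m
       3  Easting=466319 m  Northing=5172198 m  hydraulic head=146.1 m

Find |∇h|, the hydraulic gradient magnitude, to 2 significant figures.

Differences from 1: to 2 (Δx, Δy, Δh) = (-115, 245, -1.3); to 3 = (-65, 505, -2.5).
Solve a·Δx + b·Δy = Δh: det = (-115)·505 − (-65)·245 = -42150.
∂h/∂x = [(-1.3)·505 − (-2.5)·245] / -42150 = +0.001044
∂h/∂y = [(-115)·(-2.5) − (-65)·(-1.3)] / -42150 = -0.004816
|∇h| = √(0.001044² + -0.004816²) = 0.004928

0.0049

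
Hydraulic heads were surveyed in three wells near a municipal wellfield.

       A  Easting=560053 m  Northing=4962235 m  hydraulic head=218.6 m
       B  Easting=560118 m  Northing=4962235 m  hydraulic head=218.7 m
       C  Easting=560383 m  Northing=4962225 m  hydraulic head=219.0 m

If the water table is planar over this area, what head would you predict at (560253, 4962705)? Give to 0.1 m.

224.0 m

Taking A as reference: B−A = (65, 0, +0.1); C−A = (330, -10, +0.4).
Solve a·Δx + b·Δy = Δh: det = 65·(-10) − 330·0 = -650.
∂h/∂x = [(+0.1)·(-10) − (+0.4)·0] / -650 = +0.001538
∂h/∂y = [65·(+0.4) − 330·(+0.1)] / -650 = +0.01077
h(560253, 4962705) = 218.6 + (+0.001538)·(200) + (+0.01077)·(470) = 218.6 +0.308 +5.062 = 223.969 m.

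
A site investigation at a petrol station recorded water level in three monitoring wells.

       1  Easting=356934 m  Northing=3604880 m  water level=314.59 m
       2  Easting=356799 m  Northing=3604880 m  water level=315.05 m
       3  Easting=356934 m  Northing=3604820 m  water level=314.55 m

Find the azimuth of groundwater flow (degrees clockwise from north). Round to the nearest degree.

101°

∂h/∂x = (315.05 − 314.59) / (356799 − 356934) = -0.003407
∂h/∂y = (314.55 − 314.59) / (3604820 − 3604880) = +0.0006667
Flow direction (−∇h) has components (+0.003407 E, -0.0006667 N).
Azimuth = atan2(E, N) = atan2(+0.003407, -0.0006667) = 101.1° ≈ 101°.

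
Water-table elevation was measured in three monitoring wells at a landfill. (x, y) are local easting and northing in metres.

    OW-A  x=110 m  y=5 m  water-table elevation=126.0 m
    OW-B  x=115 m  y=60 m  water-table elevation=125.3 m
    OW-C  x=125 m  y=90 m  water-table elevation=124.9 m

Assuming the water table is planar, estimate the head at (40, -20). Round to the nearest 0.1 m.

126.5 m

Taking OW-A as reference: OW-B−OW-A = (5, 55, -0.7); OW-C−OW-A = (15, 85, -1.1).
Solve a·Δx + b·Δy = Δh: det = 5·85 − 15·55 = -400.
∂h/∂x = [(-0.7)·85 − (-1.1)·55] / -400 = -0.002500
∂h/∂y = [5·(-1.1) − 15·(-0.7)] / -400 = -0.01250
h(40, -20) = 126.0 + (-0.002500)·(-70) + (-0.01250)·(-25) = 126.0 +0.175 +0.313 = 126.487 m.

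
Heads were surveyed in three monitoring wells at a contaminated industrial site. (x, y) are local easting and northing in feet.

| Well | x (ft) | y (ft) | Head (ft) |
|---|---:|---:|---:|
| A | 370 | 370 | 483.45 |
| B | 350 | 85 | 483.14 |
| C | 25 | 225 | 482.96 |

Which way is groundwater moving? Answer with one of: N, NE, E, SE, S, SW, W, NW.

With h = a·x + b·y + c and A as origin, the differences give:
  (-20)·a + (-285)·b = -0.31
  (-345)·a + (-145)·b = -0.49
Eliminate b (×(-145) and ×(-285), subtract): -95425·a = -94.700 → a = ∂h/∂x = +0.0009924
Back-substitute: b = ∂h/∂y = +0.001018.
Flow = −∇h = (-0.0009924 east, -0.001018 north), which points southwest.

SW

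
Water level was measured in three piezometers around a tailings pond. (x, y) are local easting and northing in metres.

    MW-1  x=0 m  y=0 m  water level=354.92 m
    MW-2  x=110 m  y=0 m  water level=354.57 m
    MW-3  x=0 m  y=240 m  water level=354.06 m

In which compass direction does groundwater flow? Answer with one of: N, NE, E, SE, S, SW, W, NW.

NE

∂h/∂x = (354.57 − 354.92) / (110 − 0) = -0.003182
∂h/∂y = (354.06 − 354.92) / (240 − 0) = -0.003583
Flow = −∇h = (+0.003182 east, +0.003583 north), which points northeast.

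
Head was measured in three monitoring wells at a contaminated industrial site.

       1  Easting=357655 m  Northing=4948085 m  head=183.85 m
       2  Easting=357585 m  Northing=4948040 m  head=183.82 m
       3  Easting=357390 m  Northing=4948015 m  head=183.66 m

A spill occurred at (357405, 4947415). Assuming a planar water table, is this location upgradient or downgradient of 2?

Taking 1 as reference: 2−1 = (-70, -45, -0.03); 3−1 = (-265, -70, -0.19).
Determinant of the coordinate differences = (-70)·(-70) − (-265)·(-45) = -7025.
∂h/∂x = [(-0.03)·(-70) − (-0.19)·(-45)] / -7025 = +0.0009181
∂h/∂y = [(-70)·(-0.19) − (-265)·(-0.03)] / -7025 = -0.0007616
Head at (357405, 4947415) = 183.85 + (+0.0009181)·(-250) + (-0.0007616)·(-670) = 184.13 m.
That is higher than the 183.82 m at 2, so the point is upgradient.

upgradient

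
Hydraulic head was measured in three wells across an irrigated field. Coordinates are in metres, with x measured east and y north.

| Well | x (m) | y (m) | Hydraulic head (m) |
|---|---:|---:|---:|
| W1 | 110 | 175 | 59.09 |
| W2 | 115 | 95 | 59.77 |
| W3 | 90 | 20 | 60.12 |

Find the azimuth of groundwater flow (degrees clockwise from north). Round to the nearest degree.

Three-point gradient (reference W1): Δ to W2 = (5, -80, +0.68), Δ to W3 = (-20, -155, +1.03).
∂h/∂x = +0.009684, ∂h/∂y = -0.007895 (det = -2375).
Flow direction (−∇h) has components (-0.009684 E, +0.007895 N).
Azimuth = atan2(E, N) = atan2(-0.009684, +0.007895) = 309.2° ≈ 309°.

309°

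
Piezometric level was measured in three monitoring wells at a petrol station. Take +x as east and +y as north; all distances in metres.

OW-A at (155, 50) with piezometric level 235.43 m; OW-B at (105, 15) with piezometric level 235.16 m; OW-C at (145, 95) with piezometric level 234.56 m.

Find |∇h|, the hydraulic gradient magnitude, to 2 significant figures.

0.023

Differences from OW-A: to OW-B (Δx, Δy, Δh) = (-50, -35, -0.27); to OW-C = (-10, 45, -0.87).
Solve a·Δx + b·Δy = Δh: det = (-50)·45 − (-10)·(-35) = -2600.
∂h/∂x = [(-0.27)·45 − (-0.87)·(-35)] / -2600 = +0.01638
∂h/∂y = [(-50)·(-0.87) − (-10)·(-0.27)] / -2600 = -0.01569
|∇h| = √(0.01638² + -0.01569²) = 0.02268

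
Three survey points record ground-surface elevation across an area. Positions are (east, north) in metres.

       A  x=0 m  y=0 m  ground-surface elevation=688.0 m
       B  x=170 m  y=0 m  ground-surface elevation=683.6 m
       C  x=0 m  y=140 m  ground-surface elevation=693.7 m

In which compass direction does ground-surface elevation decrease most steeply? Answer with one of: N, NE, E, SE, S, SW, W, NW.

SE

∂z/∂x = (683.6 − 688.0) / (170 − 0) = -0.02588
∂z/∂y = (693.7 − 688.0) / (140 − 0) = +0.04071
Steepest decrease is along −∇f = (+0.02588 E, -0.04071 N) → southeast.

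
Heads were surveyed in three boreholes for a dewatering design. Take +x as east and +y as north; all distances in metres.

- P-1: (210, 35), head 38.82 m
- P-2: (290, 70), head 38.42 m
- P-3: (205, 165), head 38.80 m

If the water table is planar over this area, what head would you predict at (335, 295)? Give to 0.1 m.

With h = a·x + b·y + c and P-1 as origin, the differences give:
  80·a + 35·b = -0.40
  (-5)·a + 130·b = -0.02
Eliminate b (×130 and ×35, subtract): 10575·a = -51.300 → a = ∂h/∂x = -0.004851
Back-substitute: b = ∂h/∂y = -0.0003404.
h(335, 295) = 38.82 + (-0.004851)·(125) + (-0.0003404)·(260) = 38.82 -0.606 -0.089 = 38.125 m.

38.1 m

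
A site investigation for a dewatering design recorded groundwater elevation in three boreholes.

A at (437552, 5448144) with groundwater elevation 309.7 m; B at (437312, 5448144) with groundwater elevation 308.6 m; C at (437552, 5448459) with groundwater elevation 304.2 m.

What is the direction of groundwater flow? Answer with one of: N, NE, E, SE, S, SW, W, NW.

∂h/∂x = (308.6 − 309.7) / (437312 − 437552) = +0.004583
∂h/∂y = (304.2 − 309.7) / (5448459 − 5448144) = -0.01746
Flow = −∇h = (-0.004583 east, +0.01746 north), which points north.

N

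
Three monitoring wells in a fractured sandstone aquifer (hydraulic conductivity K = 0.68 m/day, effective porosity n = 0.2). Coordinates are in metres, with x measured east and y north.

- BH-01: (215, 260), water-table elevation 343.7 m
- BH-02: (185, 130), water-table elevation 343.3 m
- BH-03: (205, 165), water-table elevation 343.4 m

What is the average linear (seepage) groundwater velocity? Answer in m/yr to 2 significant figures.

4.1 m/yr

Differences from BH-01: to BH-02 (Δx, Δy, Δh) = (-30, -130, -0.4); to BH-03 = (-10, -95, -0.3).
Solve a·Δx + b·Δy = Δh: det = (-30)·(-95) − (-10)·(-130) = 1550.
∂h/∂x = [(-0.4)·(-95) − (-0.3)·(-130)] / 1550 = -0.0006452
∂h/∂y = [(-30)·(-0.3) − (-10)·(-0.4)] / 1550 = +0.003226
|∇h| = √(-0.0006452² + 0.003226²) = 0.00329
Seepage velocity v = K·i/n = 0.68 × 0.00329 / 0.2 = 0.01119 m/day = 4.087 m/yr.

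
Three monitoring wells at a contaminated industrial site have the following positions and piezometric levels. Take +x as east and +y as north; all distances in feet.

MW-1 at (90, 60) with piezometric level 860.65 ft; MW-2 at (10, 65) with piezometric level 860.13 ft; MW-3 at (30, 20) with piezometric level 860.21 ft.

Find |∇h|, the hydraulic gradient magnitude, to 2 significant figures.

With h = a·x + b·y + c and MW-1 as origin, the differences give:
  (-80)·a + 5·b = -0.52
  (-60)·a + (-40)·b = -0.44
Eliminate b (×(-40) and ×5, subtract): 3500·a = 23.000 → a = ∂h/∂x = +0.006571
Back-substitute: b = ∂h/∂y = +0.001143.
|∇h| = √(0.006571² + 0.001143²) = 0.00667

0.0067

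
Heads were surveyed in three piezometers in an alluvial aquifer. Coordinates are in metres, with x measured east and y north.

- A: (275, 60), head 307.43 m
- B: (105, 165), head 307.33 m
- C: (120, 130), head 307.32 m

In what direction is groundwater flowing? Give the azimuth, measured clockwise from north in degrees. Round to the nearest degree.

235°

Differences from A: to B (Δx, Δy, Δh) = (-170, 105, -0.10); to C = (-155, 70, -0.11).
Solve a·Δx + b·Δy = Δh: det = (-170)·70 − (-155)·105 = 4375.
∂h/∂x = [(-0.10)·70 − (-0.11)·105] / 4375 = +0.001040
∂h/∂y = [(-170)·(-0.11) − (-155)·(-0.10)] / 4375 = +0.0007314
Flow direction (−∇h) has components (-0.001040 E, -0.0007314 N).
Azimuth = atan2(E, N) = atan2(-0.001040, -0.0007314) = 234.9° ≈ 235°.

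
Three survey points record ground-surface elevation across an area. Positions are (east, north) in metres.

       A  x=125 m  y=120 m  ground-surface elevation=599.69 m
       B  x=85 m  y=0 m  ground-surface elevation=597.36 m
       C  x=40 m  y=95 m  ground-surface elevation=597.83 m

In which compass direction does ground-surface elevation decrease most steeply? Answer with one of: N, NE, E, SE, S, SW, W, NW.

SW

Taking A as reference: B−A = (-40, -120, -2.33); C−A = (-85, -25, -1.86).
Determinant of the coordinate differences = (-40)·(-25) − (-85)·(-120) = -9200.
∂z/∂x = [(-2.33)·(-25) − (-1.86)·(-120)] / -9200 = +0.01793
∂z/∂y = [(-40)·(-1.86) − (-85)·(-2.33)] / -9200 = +0.01344
Steepest decrease is along −∇f = (-0.01793 E, -0.01344 N) → southwest.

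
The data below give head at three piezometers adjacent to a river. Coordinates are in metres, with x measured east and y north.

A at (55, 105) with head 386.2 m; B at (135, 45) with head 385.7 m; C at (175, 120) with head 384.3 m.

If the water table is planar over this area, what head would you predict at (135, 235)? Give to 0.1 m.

With h = a·x + b·y + c and A as origin, the differences give:
  80·a + (-60)·b = -0.5
  120·a + 15·b = -1.9
Eliminate b (×15 and ×(-60), subtract): 8400·a = -121.50 → a = ∂h/∂x = -0.01446
Back-substitute: b = ∂h/∂y = -0.01095.
h(135, 235) = 386.2 + (-0.01446)·(80) + (-0.01095)·(130) = 386.2 -1.157 -1.424 = 383.619 m.

383.6 m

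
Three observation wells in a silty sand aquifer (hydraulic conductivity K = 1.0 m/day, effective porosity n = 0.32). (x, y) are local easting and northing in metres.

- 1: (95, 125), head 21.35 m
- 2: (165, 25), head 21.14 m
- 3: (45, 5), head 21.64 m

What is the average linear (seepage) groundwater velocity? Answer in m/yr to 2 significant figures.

4.7 m/yr

Differences from 1: to 2 (Δx, Δy, Δh) = (70, -100, -0.21); to 3 = (-50, -120, +0.29).
Solve a·Δx + b·Δy = Δh: det = 70·(-120) − (-50)·(-100) = -13400.
∂h/∂x = [(-0.21)·(-120) − (+0.29)·(-100)] / -13400 = -0.004045
∂h/∂y = [70·(+0.29) − (-50)·(-0.21)] / -13400 = -0.0007313
|∇h| = √(-0.004045² + -0.0007313²) = 0.004111
Seepage velocity v = K·i/n = 1.0 × 0.004111 / 0.32 = 0.01285 m/day = 4.693 m/yr.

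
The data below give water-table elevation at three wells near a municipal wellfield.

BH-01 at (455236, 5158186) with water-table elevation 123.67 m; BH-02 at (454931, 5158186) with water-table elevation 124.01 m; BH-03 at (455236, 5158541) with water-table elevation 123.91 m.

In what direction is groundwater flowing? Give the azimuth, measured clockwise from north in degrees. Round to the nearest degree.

121°

∂h/∂x = (124.01 − 123.67) / (454931 − 455236) = -0.001115
∂h/∂y = (123.91 − 123.67) / (5158541 − 5158186) = +0.0006761
Flow direction (−∇h) has components (+0.001115 E, -0.0006761 N).
Azimuth = atan2(E, N) = atan2(+0.001115, -0.0006761) = 121.2° ≈ 121°.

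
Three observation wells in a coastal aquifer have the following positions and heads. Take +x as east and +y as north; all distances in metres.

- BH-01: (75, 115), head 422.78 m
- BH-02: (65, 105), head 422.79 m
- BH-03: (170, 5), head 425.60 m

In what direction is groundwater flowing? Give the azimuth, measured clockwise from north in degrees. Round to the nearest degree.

317°

Taking BH-01 as reference: BH-02−BH-01 = (-10, -10, +0.01); BH-03−BH-01 = (95, -110, +2.82).
Solve a·Δx + b·Δy = Δh: det = (-10)·(-110) − 95·(-10) = 2050.
∂h/∂x = [(+0.01)·(-110) − (+2.82)·(-10)] / 2050 = +0.01322
∂h/∂y = [(-10)·(+2.82) − 95·(+0.01)] / 2050 = -0.01422
Flow direction (−∇h) has components (-0.01322 E, +0.01422 N).
Azimuth = atan2(E, N) = atan2(-0.01322, +0.01422) = 317.1° ≈ 317°.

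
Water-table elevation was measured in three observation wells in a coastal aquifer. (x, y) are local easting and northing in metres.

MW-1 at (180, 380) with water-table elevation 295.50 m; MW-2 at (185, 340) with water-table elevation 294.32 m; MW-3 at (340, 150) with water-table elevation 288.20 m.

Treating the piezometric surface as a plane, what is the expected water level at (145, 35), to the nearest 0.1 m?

With h = a·x + b·y + c and MW-1 as origin, the differences give:
  5·a + (-40)·b = -1.18
  160·a + (-230)·b = -7.30
Eliminate b (×(-230) and ×(-40), subtract): 5250·a = -20.600 → a = ∂h/∂x = -0.003924
Back-substitute: b = ∂h/∂y = +0.02901.
h(145, 35) = 295.50 + (-0.003924)·(-35) + (+0.02901)·(-345) = 295.50 +0.137 -10.008 = 285.629 m.

285.6 m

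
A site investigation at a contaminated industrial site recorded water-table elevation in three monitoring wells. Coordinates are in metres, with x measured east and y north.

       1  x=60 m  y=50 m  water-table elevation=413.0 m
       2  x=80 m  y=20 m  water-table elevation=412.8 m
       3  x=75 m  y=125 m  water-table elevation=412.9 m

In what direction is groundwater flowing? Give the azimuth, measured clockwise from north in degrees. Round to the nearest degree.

Differences from 1: to 2 (Δx, Δy, Δh) = (20, -30, -0.2); to 3 = (15, 75, -0.1).
Determinant of the coordinate differences = 20·75 − 15·(-30) = 1950.
∂h/∂x = [(-0.2)·75 − (-0.1)·(-30)] / 1950 = -0.009231
∂h/∂y = [20·(-0.1) − 15·(-0.2)] / 1950 = +0.0005128
Flow direction (−∇h) has components (+0.009231 E, -0.0005128 N).
Azimuth = atan2(E, N) = atan2(+0.009231, -0.0005128) = 93.2° ≈ 093°.

093°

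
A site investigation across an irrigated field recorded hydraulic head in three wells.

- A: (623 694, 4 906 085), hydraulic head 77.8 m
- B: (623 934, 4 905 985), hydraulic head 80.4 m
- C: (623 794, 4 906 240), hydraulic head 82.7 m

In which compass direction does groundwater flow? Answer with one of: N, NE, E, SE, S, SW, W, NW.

SW

Taking A as reference: B−A = (240, -100, +2.6); C−A = (100, 155, +4.9).
Solve a·Δx + b·Δy = Δh: det = 240·155 − 100·(-100) = 47200.
∂h/∂x = [(+2.6)·155 − (+4.9)·(-100)] / 47200 = +0.01892
∂h/∂y = [240·(+4.9) − 100·(+2.6)] / 47200 = +0.01941
Flow = −∇h = (-0.01892 east, -0.01941 north), which points southwest.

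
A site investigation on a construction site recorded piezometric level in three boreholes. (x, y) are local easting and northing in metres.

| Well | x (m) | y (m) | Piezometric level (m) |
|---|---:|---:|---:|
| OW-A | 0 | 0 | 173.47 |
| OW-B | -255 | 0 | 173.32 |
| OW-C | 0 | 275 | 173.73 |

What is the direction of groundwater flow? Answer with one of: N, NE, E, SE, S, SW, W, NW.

∂h/∂x = (173.32 − 173.47) / (-255 − 0) = +0.0005882
∂h/∂y = (173.73 − 173.47) / (275 − 0) = +0.0009455
Flow = −∇h = (-0.0005882 east, -0.0009455 north), which points southwest.

SW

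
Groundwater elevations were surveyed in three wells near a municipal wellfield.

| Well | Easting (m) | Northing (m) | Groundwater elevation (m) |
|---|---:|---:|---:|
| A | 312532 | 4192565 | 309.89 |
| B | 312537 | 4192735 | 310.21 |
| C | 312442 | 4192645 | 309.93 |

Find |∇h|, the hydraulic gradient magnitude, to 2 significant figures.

0.0022

Three-point gradient (reference A): Δ to B = (5, 170, +0.32), Δ to C = (-90, 80, +0.04).
∂h/∂x = +0.001197, ∂h/∂y = +0.001847 (det = 15700).
|∇h| = √(0.001197² + 0.001847²) = 0.002201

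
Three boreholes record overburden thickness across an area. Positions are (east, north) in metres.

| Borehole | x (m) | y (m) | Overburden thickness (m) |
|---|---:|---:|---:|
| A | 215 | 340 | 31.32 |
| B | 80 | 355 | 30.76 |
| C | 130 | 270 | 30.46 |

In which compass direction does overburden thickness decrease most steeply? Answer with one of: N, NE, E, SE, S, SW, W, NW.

SW

Taking A as reference: B−A = (-135, 15, -0.56); C−A = (-85, -70, -0.86).
Determinant of the coordinate differences = (-135)·(-70) − (-85)·15 = 10725.
∂d/∂x = [(-0.56)·(-70) − (-0.86)·15] / 10725 = +0.004858
∂d/∂y = [(-135)·(-0.86) − (-85)·(-0.56)] / 10725 = +0.006387
Steepest decrease is along −∇f = (-0.004858 E, -0.006387 N) → southwest.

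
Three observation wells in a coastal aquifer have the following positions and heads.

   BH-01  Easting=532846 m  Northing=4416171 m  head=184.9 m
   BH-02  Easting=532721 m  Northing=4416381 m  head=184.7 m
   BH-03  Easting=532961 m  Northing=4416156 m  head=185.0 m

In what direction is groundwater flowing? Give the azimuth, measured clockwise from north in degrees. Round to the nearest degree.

300°

Differences from BH-01: to BH-02 (Δx, Δy, Δh) = (-125, 210, -0.2); to BH-03 = (115, -15, +0.1).
Determinant of the coordinate differences = (-125)·(-15) − 115·210 = -22275.
∂h/∂x = [(-0.2)·(-15) − (+0.1)·210] / -22275 = +0.0008081
∂h/∂y = [(-125)·(+0.1) − 115·(-0.2)] / -22275 = -0.0004714
Flow direction (−∇h) has components (-0.0008081 E, +0.0004714 N).
Azimuth = atan2(E, N) = atan2(-0.0008081, +0.0004714) = 300.3° ≈ 300°.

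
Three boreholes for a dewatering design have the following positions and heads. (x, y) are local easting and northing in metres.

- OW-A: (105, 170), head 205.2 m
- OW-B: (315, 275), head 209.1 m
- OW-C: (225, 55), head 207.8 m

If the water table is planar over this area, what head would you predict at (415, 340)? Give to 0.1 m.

210.9 m

Differences from OW-A: to OW-B (Δx, Δy, Δh) = (210, 105, +3.9); to OW-C = (120, -115, +2.6).
Determinant of the coordinate differences = 210·(-115) − 120·105 = -36750.
∂h/∂x = [(+3.9)·(-115) − (+2.6)·105] / -36750 = +0.01963
∂h/∂y = [210·(+2.6) − 120·(+3.9)] / -36750 = -0.002122
h(415, 340) = 205.2 + (+0.01963)·(310) + (-0.002122)·(170) = 205.2 +6.086 -0.361 = 210.925 m.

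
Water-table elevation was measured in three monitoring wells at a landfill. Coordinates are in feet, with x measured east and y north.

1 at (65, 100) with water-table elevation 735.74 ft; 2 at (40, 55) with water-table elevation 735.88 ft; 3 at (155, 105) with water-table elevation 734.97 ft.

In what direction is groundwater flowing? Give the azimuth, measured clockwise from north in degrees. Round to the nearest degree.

Differences from 1: to 2 (Δx, Δy, Δh) = (-25, -45, +0.14); to 3 = (90, 5, -0.77).
Solve a·Δx + b·Δy = Δh: det = (-25)·5 − 90·(-45) = 3925.
∂h/∂x = [(+0.14)·5 − (-0.77)·(-45)] / 3925 = -0.008650
∂h/∂y = [(-25)·(-0.77) − 90·(+0.14)] / 3925 = +0.001694
Flow direction (−∇h) has components (+0.008650 E, -0.001694 N).
Azimuth = atan2(E, N) = atan2(+0.008650, -0.001694) = 101.1° ≈ 101°.

101°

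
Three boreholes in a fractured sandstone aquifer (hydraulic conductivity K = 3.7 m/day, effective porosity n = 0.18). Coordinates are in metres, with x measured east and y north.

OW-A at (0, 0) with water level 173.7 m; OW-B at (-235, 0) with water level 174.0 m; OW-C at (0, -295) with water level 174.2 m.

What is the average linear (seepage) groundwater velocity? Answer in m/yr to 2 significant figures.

∂h/∂x = (174.0 − 173.7) / (-235 − 0) = -0.001277
∂h/∂y = (174.2 − 173.7) / (-295 − 0) = -0.001695
|∇h| = √(-0.001277² + -0.001695²) = 0.002122
Seepage velocity v = K·i/n = 3.7 × 0.002122 / 0.18 = 0.04362 m/day = 15.93 m/yr.

16 m/yr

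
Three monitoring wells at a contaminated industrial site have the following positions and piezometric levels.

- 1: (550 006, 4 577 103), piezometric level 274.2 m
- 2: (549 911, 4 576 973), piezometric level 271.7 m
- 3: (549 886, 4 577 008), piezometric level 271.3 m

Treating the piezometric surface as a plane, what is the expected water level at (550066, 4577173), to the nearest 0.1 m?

Differences from 1: to 2 (Δx, Δy, Δh) = (-95, -130, -2.5); to 3 = (-120, -95, -2.9).
Determinant of the coordinate differences = (-95)·(-95) − (-120)·(-130) = -6575.
∂h/∂x = [(-2.5)·(-95) − (-2.9)·(-130)] / -6575 = +0.02122
∂h/∂y = [(-95)·(-2.9) − (-120)·(-2.5)] / -6575 = +0.003726
h(550066, 4577173) = 274.2 + (+0.02122)·(60) + (+0.003726)·(70) = 274.2 +1.273 +0.261 = 275.734 m.

275.7 m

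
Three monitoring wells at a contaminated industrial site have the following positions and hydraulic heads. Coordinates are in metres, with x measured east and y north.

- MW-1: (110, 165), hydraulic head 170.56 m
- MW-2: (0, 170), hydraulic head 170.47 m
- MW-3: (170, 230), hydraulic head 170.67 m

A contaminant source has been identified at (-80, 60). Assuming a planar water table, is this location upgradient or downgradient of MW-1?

Taking MW-1 as reference: MW-2−MW-1 = (-110, 5, -0.09); MW-3−MW-1 = (60, 65, +0.11).
Solve a·Δx + b·Δy = Δh: det = (-110)·65 − 60·5 = -7450.
∂h/∂x = [(-0.09)·65 − (+0.11)·5] / -7450 = +0.0008591
∂h/∂y = [(-110)·(+0.11) − 60·(-0.09)] / -7450 = +0.0008993
Head at (-80, 60) = 170.56 + (+0.0008591)·(-190) + (+0.0008993)·(-105) = 170.30 m.
That is lower than the 170.56 m at MW-1, so the point is downgradient.

downgradient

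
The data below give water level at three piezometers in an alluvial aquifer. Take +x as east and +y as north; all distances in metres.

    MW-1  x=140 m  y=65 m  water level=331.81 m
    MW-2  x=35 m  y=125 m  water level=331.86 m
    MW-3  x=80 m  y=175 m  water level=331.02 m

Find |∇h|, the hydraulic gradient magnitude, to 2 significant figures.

Three-point gradient (reference MW-1): Δ to MW-2 = (-105, 60, +0.05), Δ to MW-3 = (-60, 110, -0.79).
∂h/∂x = -0.006654, ∂h/∂y = -0.01081 (det = -7950).
|∇h| = √(-0.006654² + -0.01081²) = 0.01269

0.013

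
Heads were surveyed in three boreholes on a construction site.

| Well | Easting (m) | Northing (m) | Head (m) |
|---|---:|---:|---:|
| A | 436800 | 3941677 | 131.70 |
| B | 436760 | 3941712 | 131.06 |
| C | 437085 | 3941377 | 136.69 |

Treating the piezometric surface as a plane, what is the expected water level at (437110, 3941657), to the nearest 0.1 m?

134.5 m

Differences from A: to B (Δx, Δy, Δh) = (-40, 35, -0.64); to C = (285, -300, +4.99).
Solve a·Δx + b·Δy = Δh: det = (-40)·(-300) − 285·35 = 2025.
∂h/∂x = [(-0.64)·(-300) − (+4.99)·35] / 2025 = +0.008568
∂h/∂y = [(-40)·(+4.99) − 285·(-0.64)] / 2025 = -0.008494
h(437110, 3941657) = 131.70 + (+0.008568)·(310) + (-0.008494)·(-20) = 131.70 +2.656 +0.170 = 134.526 m.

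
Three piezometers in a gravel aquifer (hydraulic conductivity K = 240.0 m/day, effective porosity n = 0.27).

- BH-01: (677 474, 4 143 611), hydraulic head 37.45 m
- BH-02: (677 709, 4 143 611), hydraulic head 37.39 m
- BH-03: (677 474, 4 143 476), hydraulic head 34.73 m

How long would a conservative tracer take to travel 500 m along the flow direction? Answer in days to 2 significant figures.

∂h/∂x = (37.39 − 37.45) / (677709 − 677474) = -0.0002553
∂h/∂y = (34.73 − 37.45) / (4143476 − 4143611) = +0.02015
|∇h| = √(-0.0002553² + 0.02015²) = 0.02015
Seepage velocity v = K·i/n = 240.0 × 0.02015 / 0.27 = 17.91 m/day.
t = 500 / 17.91 = 27.92 days.

28 days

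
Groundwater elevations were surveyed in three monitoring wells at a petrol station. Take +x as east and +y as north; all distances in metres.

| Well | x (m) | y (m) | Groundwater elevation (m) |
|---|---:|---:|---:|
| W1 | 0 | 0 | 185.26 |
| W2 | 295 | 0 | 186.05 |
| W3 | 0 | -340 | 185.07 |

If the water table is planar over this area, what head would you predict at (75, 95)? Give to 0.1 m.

185.5 m

∂h/∂x = (186.05 − 185.26) / (295 − 0) = +0.002678
∂h/∂y = (185.07 − 185.26) / (-340 − 0) = +0.0005588
h(75, 95) = 185.26 + (+0.002678)·(75) + (+0.0005588)·(95) = 185.26 +0.201 +0.053 = 185.514 m.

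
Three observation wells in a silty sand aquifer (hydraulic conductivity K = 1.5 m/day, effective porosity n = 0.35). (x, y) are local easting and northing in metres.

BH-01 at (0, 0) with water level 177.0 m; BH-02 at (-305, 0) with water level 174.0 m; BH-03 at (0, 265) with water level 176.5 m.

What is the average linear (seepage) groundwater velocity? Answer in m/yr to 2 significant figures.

∂h/∂x = (174.0 − 177.0) / (-305 − 0) = +0.009836
∂h/∂y = (176.5 − 177.0) / (265 − 0) = -0.001887
|∇h| = √(0.009836² + -0.001887²) = 0.01002
Seepage velocity v = K·i/n = 1.5 × 0.01002 / 0.35 = 0.04294 m/day = 15.68 m/yr.

16 m/yr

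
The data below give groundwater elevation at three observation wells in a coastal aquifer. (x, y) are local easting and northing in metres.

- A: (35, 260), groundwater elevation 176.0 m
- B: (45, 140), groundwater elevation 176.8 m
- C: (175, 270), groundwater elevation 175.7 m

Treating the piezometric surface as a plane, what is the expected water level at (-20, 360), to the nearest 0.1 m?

175.4 m

Taking A as reference: B−A = (10, -120, +0.8); C−A = (140, 10, -0.3).
Determinant of the coordinate differences = 10·10 − 140·(-120) = 16900.
∂h/∂x = [(+0.8)·10 − (-0.3)·(-120)] / 16900 = -0.001657
∂h/∂y = [10·(-0.3) − 140·(+0.8)] / 16900 = -0.006805
h(-20, 360) = 176.0 + (-0.001657)·(-55) + (-0.006805)·(100) = 176.0 +0.091 -0.680 = 175.411 m.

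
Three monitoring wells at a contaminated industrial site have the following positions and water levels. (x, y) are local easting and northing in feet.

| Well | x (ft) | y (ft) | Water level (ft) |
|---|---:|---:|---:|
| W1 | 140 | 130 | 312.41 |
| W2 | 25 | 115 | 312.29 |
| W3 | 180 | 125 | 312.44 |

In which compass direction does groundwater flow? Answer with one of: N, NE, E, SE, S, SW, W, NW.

SW

Three-point gradient (reference W1): Δ to W2 = (-115, -15, -0.12), Δ to W3 = (40, -5, +0.03).
∂h/∂x = +0.0008936, ∂h/∂y = +0.001149 (det = 1175).
Flow = −∇h = (-0.0008936 east, -0.001149 north), which points southwest.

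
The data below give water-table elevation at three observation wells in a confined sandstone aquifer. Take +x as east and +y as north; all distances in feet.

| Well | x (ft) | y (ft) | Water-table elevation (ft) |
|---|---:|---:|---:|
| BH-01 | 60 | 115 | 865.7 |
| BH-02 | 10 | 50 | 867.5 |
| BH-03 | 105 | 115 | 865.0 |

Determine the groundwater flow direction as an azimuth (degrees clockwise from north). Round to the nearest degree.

045°

With h = a·x + b·y + c and BH-01 as origin, the differences give:
  (-50)·a + (-65)·b = +1.8
  45·a + 0·b = -0.7
Eliminate b (×0 and ×(-65), subtract): 2925·a = -45.50 → a = ∂h/∂x = -0.01556
Back-substitute: b = ∂h/∂y = -0.01573.
Flow direction (−∇h) has components (+0.01556 E, +0.01573 N).
Azimuth = atan2(E, N) = atan2(+0.01556, +0.01573) = 44.7° ≈ 045°.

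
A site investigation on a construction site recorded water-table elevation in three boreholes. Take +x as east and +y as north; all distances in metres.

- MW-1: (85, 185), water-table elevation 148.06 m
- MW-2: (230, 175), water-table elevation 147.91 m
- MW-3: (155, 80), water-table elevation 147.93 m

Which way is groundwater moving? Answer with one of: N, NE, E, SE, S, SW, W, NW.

Differences from MW-1: to MW-2 (Δx, Δy, Δh) = (145, -10, -0.15); to MW-3 = (70, -105, -0.13).
Determinant of the coordinate differences = 145·(-105) − 70·(-10) = -14525.
∂h/∂x = [(-0.15)·(-105) − (-0.13)·(-10)] / -14525 = -0.0009948
∂h/∂y = [145·(-0.13) − 70·(-0.15)] / -14525 = +0.0005749
Flow = −∇h = (+0.0009948 east, -0.0005749 north), which points southeast.

SE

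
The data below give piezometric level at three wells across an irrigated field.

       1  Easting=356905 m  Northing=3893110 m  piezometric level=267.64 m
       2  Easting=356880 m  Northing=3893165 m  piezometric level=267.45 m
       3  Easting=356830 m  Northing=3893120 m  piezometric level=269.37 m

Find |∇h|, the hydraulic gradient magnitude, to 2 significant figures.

0.029

Three-point gradient (reference 1): Δ to 2 = (-25, 55, -0.19), Δ to 3 = (-75, 10, +1.73).
∂h/∂x = -0.02505, ∂h/∂y = -0.01484 (det = 3875).
|∇h| = √(-0.02505² + -0.01484²) = 0.02912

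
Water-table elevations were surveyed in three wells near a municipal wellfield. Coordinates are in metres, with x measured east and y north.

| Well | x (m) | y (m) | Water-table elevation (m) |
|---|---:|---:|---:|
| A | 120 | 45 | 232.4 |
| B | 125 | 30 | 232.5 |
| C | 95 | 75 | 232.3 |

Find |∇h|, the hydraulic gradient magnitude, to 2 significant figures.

With h = a·x + b·y + c and A as origin, the differences give:
  5·a + (-15)·b = +0.1
  (-25)·a + 30·b = -0.1
Eliminate b (×30 and ×(-15), subtract): -225·a = 1.50 → a = ∂h/∂x = -0.006667
Back-substitute: b = ∂h/∂y = -0.008889.
|∇h| = √(-0.006667² + -0.008889²) = 0.01111

0.011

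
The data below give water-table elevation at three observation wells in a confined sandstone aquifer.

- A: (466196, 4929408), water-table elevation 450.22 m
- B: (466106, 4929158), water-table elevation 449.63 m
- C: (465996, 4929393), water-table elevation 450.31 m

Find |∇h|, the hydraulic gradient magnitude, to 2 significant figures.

0.0027

Differences from A: to B (Δx, Δy, Δh) = (-90, -250, -0.59); to C = (-200, -15, +0.09).
Determinant of the coordinate differences = (-90)·(-15) − (-200)·(-250) = -48650.
∂h/∂x = [(-0.59)·(-15) − (+0.09)·(-250)] / -48650 = -0.0006444
∂h/∂y = [(-90)·(+0.09) − (-200)·(-0.59)] / -48650 = +0.002592
|∇h| = √(-0.0006444² + 0.002592²) = 0.002671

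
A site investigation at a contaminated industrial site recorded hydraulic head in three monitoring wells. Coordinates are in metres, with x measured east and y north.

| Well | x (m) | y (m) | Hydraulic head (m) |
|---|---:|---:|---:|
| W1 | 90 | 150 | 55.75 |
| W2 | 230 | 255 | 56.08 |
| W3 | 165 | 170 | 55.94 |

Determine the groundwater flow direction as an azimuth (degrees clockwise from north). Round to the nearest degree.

278°

Differences from W1: to W2 (Δx, Δy, Δh) = (140, 105, +0.33); to W3 = (75, 20, +0.19).
Determinant of the coordinate differences = 140·20 − 75·105 = -5075.
∂h/∂x = [(+0.33)·20 − (+0.19)·105] / -5075 = +0.002631
∂h/∂y = [140·(+0.19) − 75·(+0.33)] / -5075 = -0.0003645
Flow direction (−∇h) has components (-0.002631 E, +0.0003645 N).
Azimuth = atan2(E, N) = atan2(-0.002631, +0.0003645) = 277.9° ≈ 278°.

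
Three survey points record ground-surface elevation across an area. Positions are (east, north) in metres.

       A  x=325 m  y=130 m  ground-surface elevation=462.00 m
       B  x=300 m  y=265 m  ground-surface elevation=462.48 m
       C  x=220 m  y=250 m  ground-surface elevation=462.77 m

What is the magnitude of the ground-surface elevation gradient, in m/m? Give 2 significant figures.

0.0050 m/m

Taking A as reference: B−A = (-25, 135, +0.48); C−A = (-105, 120, +0.77).
Determinant of the coordinate differences = (-25)·120 − (-105)·135 = 11175.
∂z/∂x = [(+0.48)·120 − (+0.77)·135] / 11175 = -0.004148
∂z/∂y = [(-25)·(+0.77) − (-105)·(+0.48)] / 11175 = +0.002787
|∇f| = √(-0.004148² + 0.002787²) = 0.004997 m/m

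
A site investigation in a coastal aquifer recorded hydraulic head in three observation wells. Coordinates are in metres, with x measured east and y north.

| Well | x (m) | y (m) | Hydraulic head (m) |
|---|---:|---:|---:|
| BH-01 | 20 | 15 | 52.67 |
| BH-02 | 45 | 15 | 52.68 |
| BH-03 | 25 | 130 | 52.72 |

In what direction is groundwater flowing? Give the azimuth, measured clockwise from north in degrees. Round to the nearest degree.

224°

Three-point gradient (reference BH-01): Δ to BH-02 = (25, 0, +0.01), Δ to BH-03 = (5, 115, +0.05).
∂h/∂x = +0.0004000, ∂h/∂y = +0.0004174 (det = 2875).
Flow direction (−∇h) has components (-0.0004000 E, -0.0004174 N).
Azimuth = atan2(E, N) = atan2(-0.0004000, -0.0004174) = 223.8° ≈ 224°.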